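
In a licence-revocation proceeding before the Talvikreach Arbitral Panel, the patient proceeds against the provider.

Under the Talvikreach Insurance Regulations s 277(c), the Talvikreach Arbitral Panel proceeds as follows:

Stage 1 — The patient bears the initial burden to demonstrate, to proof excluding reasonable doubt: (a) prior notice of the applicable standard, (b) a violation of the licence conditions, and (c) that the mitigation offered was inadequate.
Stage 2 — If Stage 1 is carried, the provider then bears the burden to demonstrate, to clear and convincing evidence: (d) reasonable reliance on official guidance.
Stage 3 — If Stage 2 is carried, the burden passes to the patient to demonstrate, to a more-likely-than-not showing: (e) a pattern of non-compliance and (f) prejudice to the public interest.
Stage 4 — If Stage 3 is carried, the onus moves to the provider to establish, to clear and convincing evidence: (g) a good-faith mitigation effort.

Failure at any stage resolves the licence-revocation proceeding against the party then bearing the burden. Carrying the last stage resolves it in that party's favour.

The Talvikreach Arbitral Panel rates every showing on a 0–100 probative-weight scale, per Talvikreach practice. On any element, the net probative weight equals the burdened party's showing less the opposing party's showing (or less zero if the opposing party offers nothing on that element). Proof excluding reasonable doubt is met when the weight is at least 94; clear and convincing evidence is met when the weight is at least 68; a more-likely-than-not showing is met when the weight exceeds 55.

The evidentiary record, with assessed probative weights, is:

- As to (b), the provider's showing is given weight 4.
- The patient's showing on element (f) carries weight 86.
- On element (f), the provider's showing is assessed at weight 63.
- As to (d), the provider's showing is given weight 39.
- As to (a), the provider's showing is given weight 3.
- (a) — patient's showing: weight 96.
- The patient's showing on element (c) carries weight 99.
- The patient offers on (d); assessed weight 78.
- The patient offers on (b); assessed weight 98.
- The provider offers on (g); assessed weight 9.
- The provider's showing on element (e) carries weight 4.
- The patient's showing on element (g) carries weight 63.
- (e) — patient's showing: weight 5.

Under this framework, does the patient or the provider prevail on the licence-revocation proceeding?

At Stage 1 the patient must meet proof excluding reasonable doubt (weight is at least 94): on (a) the weight is 96 less the opposing 3 gives net 93, < 94, so (a) does not meet the standard; on (b) the weight is 98 less the opposing 4 gives net 94, which does reach 94, so (b) meets the standard; on (c) the weight is 99, which does reach 94, so (c) meets the standard.
  Stage 1 not carried; the patient fails its burden.
So the provider prevails.

provider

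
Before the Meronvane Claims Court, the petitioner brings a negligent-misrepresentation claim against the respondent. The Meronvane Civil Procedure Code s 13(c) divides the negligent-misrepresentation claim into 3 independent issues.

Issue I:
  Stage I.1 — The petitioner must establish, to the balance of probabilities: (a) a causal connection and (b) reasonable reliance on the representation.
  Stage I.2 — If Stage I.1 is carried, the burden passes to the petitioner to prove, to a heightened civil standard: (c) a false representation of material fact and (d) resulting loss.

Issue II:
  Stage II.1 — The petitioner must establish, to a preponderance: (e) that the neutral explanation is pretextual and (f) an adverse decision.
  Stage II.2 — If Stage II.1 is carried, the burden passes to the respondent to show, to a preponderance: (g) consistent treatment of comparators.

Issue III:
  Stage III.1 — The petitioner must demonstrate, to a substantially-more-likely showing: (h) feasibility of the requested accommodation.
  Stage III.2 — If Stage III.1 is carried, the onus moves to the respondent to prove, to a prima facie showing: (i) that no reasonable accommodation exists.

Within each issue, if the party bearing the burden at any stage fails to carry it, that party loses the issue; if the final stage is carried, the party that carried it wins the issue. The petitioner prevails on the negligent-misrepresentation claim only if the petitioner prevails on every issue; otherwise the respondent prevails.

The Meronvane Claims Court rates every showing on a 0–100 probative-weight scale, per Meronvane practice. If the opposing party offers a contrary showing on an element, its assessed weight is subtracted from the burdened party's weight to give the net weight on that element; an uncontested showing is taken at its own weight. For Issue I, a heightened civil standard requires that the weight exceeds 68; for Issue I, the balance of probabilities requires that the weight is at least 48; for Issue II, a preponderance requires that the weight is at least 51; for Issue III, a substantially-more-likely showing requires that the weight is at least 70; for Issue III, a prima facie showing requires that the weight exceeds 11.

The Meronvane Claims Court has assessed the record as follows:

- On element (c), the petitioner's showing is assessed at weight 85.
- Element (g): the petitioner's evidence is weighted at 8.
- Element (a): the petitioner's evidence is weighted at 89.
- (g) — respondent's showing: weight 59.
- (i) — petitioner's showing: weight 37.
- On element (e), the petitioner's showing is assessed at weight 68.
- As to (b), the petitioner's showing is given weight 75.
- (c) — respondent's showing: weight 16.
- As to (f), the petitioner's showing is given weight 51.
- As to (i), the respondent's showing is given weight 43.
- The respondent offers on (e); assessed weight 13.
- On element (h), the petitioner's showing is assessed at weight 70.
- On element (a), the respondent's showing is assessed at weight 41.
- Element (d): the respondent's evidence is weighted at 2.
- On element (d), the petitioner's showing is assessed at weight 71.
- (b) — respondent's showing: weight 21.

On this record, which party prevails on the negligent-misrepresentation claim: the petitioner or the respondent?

— Issue I —
Stage I.1 — burden on petitioner; standard: the balance of probabilities (weight is at least 48).
    (a): 89 − 41 = 48 ≥ 48 [met]
    (b): 75 − 21 = 54 ≥ 48 [met]
  Stage I.1 carried; the burden remains with the petitioner.
Stage I.2 — burden on petitioner; standard: a heightened civil standard (weight exceeds 68).
    (c): 85 − 16 = 69 > 68 [met]
    (d): 71 − 2 = 69 > 68 [met]
  Stage I.2 carried; the final stage is satisfied.
All stages carried — the petitioner prevails on this issue.
— Issue II —
At Stage II.1 the petitioner must meet a preponderance (weight is at least 51): on (e) the weight is 68 less the opposing 13 gives net 55, ≥ 51, so (e) meets the standard; on (f) the weight is 51, ≥ 51, so (f) meets the standard.
  The petitioner carries Stage II.1; the respondent now bears the burden.
At Stage II.2 the respondent must meet a preponderance (weight is at least 51): on (g) the weight is 59 less the opposing 8 gives net 51, ≥ 51, so (g) meets the standard.
  Stage II.2 carried; the final stage is satisfied.
All stages carried — the respondent prevails on this issue.
— Issue III —
Stage III.1 (petitioner, a substantially-more-likely showing, weight is at least 70): (h) 70 ≥ 70 — meets.
  The petitioner carries Stage III.1; the respondent now bears the burden.
Stage III.2 (respondent, a prima facie showing, weight exceeds 11): (i) net 43−37=6 ≤ 11 — fails.
  The respondent does not carry Stage III.2.
The analysis ends at Stage III.2; the petitioner prevails on this issue.
Per-issue: Issue I → petitioner; Issue II → respondent; Issue III → petitioner. The petitioner must prevail on every issue; overall, the respondent prevails.

respondent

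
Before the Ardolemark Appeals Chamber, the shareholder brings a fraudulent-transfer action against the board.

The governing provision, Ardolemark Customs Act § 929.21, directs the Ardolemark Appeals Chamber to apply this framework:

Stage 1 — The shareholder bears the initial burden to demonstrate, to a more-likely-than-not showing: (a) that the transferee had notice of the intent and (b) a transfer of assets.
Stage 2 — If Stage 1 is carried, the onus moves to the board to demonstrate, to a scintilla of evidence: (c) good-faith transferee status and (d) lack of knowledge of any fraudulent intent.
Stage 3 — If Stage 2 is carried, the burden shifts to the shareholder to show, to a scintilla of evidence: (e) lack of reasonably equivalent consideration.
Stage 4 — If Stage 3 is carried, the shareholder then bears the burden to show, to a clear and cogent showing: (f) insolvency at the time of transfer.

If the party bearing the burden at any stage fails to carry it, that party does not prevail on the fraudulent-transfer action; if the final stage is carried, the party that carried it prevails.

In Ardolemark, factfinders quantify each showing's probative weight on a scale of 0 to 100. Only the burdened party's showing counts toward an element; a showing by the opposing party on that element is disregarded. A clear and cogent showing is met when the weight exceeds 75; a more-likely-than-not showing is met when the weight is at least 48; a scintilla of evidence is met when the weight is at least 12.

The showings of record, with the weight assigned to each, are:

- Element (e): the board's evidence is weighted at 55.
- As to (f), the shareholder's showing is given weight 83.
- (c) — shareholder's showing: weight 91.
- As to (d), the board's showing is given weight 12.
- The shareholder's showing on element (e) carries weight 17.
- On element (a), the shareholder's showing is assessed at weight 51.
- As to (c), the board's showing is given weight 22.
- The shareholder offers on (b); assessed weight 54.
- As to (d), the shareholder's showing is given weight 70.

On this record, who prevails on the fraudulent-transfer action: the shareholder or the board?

At Stage 1 the shareholder must meet a more-likely-than-not showing (weight is at least 48): on (a) the weight is 51, which does reach 48, so (a) meets the standard; on (b) the weight is 54, ≥ 48, so (b) meets the standard.
  All elements met. The burden passes to the board.
At Stage 2 the board must meet a scintilla of evidence (weight is at least 12): on (c) the weight is 22 (the shareholder's 91 is given no effect), which does reach 12, so (c) meets the standard; on (d) the weight is 12 (the shareholder's 70 is given no effect), ≥ 12, so (d) meets the standard.
  The board carries Stage 2; the shareholder now bears the burden.
At Stage 3 the shareholder must meet a scintilla of evidence (weight is at least 12): on (e) the weight is 17 (the board's 55 is given no effect), which does reach 12, so (e) meets the standard.
  Stage 3 is satisfied; the shareholder continues to bear the burden.
At Stage 4 the shareholder must meet a clear and cogent showing (weight exceeds 75): on (f) the weight is 83, which does exceed 75, so (f) meets the standard.
  The shareholder carries the last stage.
Every stage carried; the shareholder prevails.

shareholder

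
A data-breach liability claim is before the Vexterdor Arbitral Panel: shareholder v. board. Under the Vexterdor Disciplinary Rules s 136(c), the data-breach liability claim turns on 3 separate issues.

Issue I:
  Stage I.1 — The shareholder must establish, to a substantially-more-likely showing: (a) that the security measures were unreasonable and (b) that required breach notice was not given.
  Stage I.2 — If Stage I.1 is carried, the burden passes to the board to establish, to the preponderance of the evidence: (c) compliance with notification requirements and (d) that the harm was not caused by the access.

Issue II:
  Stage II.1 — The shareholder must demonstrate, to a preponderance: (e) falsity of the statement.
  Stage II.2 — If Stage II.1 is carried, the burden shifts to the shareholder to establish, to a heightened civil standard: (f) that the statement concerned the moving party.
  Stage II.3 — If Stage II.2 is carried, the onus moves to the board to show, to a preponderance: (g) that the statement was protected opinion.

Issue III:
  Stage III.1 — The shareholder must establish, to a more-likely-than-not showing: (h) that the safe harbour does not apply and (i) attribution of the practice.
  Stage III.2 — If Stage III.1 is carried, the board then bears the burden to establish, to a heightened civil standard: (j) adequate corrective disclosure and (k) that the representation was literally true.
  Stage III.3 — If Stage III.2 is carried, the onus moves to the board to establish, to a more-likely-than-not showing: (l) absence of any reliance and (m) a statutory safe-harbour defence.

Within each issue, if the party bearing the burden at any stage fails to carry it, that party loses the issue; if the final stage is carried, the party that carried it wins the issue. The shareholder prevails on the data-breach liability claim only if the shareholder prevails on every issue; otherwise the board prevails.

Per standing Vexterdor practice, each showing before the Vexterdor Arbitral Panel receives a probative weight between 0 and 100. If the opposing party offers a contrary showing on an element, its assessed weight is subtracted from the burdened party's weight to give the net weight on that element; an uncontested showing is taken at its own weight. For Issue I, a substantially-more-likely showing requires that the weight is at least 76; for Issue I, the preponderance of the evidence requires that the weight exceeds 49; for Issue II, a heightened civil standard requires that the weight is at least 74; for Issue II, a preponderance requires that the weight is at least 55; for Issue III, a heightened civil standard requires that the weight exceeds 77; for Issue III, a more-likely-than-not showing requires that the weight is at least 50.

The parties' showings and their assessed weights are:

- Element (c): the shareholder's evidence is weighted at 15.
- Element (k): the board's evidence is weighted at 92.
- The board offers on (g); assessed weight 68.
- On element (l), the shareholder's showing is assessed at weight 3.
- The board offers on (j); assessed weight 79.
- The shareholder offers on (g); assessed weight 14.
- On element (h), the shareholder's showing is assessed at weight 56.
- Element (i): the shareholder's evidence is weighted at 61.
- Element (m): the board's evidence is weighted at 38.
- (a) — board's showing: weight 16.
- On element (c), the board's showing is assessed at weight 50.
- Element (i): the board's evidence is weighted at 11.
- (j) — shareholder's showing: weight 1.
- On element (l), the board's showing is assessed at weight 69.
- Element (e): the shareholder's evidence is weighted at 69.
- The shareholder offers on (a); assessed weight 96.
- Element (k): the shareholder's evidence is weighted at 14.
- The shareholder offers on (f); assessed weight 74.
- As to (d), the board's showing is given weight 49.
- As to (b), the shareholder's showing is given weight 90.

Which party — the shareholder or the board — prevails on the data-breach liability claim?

— Issue I —
Stage I.1 (shareholder, a substantially-more-likely showing, weight is at least 76): (a) net 96−16=80 ≥ 76 — meets; (b) 90 ≥ 76 — meets.
  The shareholder carries Stage I.1; the board now bears the burden.
Stage I.2 (board, the preponderance of the evidence, weight exceeds 49): (c) net 50−15=35 ≤ 49 — fails; (d) 49 ≤ 49 — fails.
  The board does not carry Stage I.2.
The analysis ends at Stage I.2; the shareholder prevails on this issue.
— Issue II —
Stage II.1 (shareholder, a preponderance, weight is at least 55): (e) 69 ≥ 55 — meets.
  All elements met. The shareholder retains the burden for Stage II.2.
Stage II.2 (shareholder, a heightened civil standard, weight is at least 74): (f) 74 ≥ 74 — meets.
  The shareholder carries Stage II.2; the board now bears the burden.
Stage II.3 (board, a preponderance, weight is at least 55): (g) net 68−14=54 < 55 — fails.
  Not every element is met, so the board fails to carry Stage II.3.
The shareholder prevails on this issue.
— Issue III —
Stage III.1 — burden on shareholder; standard: a more-likely-than-not showing (weight is at least 50).
    (h): 56 ≥ 50 [met]
    (i): 61 − 11 = 50 ≥ 50 [met]
  All elements met. The burden passes to the board.
Stage III.2 — burden on board; standard: a heightened civil standard (weight exceeds 77).
    (j): 79 − 1 = 78 > 77 [met]
    (k): 92 − 14 = 78 > 77 [met]
  All elements met. The board retains the burden for Stage III.3.
Stage III.3 — burden on board; standard: a more-likely-than-not showing (weight is at least 50).
    (l): 69 − 3 = 66 ≥ 50 [met]
    (m): 38 < 50 [not met]
  Stage III.3 not carried; the board fails its burden.
The analysis ends at Stage III.3; the shareholder prevails on this issue.
Per-issue: Issue I → shareholder; Issue II → shareholder; Issue III → shareholder. The shareholder must prevail on every issue; overall, the shareholder prevails.

shareholder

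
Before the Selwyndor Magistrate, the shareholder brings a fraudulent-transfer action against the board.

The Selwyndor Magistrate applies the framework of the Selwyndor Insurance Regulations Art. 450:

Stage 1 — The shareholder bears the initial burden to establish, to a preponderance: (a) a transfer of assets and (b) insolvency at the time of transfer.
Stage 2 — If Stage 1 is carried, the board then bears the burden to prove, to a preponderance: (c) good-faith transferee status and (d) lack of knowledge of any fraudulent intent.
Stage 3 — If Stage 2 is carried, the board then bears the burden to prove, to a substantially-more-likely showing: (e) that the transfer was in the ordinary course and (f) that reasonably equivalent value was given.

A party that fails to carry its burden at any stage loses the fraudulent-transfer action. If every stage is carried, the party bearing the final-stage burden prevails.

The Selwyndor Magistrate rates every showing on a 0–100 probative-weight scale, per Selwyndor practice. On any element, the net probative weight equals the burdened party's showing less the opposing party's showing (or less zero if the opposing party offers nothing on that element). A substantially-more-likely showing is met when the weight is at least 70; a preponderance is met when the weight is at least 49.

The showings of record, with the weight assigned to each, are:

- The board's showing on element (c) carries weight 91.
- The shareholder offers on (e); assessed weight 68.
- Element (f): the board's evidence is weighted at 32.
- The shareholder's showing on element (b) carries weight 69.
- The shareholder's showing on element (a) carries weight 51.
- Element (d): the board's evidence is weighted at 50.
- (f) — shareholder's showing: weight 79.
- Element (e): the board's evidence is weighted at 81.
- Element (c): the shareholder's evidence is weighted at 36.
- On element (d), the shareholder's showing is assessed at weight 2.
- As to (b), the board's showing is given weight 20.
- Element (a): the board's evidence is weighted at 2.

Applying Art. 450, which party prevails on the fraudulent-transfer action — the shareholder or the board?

At Stage 1 the shareholder must meet a preponderance (weight is at least 49): on (a) the weight is 51 less the opposing 2 gives net 49, ≥ 49, so (a) meets the standard; on (b) the weight is 69 less the opposing 20 gives net 49, which does reach 49, so (b) meets the standard.
  The shareholder carries Stage 1; the board now bears the burden.
At Stage 2 the board must meet a preponderance (weight is at least 49): on (c) the weight is 91 less the opposing 36 gives net 55, ≥ 49, so (c) meets the standard; on (d) the weight is 50 less the opposing 2 gives net 48, < 49, so (d) does not meet the standard.
  The board does not carry Stage 2.
The analysis ends at Stage 2; the shareholder prevails.

shareholder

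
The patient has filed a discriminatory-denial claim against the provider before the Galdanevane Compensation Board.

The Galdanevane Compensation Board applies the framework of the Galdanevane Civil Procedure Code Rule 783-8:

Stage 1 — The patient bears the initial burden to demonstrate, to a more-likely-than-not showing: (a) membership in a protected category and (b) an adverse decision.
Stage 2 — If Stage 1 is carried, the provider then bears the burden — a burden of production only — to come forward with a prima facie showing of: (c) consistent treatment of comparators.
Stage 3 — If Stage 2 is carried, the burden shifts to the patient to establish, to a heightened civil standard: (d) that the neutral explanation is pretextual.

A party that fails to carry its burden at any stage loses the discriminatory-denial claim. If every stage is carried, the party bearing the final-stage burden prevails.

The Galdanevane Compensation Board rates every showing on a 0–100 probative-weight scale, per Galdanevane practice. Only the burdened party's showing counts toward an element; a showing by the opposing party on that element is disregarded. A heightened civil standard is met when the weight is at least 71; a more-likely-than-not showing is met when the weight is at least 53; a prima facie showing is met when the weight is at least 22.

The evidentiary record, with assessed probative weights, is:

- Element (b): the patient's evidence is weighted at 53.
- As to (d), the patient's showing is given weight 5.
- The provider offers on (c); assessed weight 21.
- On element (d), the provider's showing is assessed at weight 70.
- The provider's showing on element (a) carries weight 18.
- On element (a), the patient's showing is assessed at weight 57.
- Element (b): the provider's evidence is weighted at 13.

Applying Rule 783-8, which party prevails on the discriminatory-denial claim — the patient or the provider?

At Stage 1 the patient must meet a more-likely-than-not showing (weight is at least 53): on (a) the weight is 57 (the provider's 18 is given no effect), which does reach 53, so (a) meets the standard; on (b) the weight is 53 (the provider's 13 is given no effect), which does reach 53, so (b) meets the standard.
  All elements met. The burden passes to the provider.
At Stage 2 the provider must meet a prima facie showing (weight is at least 22): on (c) the weight is 21, which does not reach 22, so (c) does not meet the standard.
  Stage 2 not carried; the provider fails its burden.
The patient prevails.

patient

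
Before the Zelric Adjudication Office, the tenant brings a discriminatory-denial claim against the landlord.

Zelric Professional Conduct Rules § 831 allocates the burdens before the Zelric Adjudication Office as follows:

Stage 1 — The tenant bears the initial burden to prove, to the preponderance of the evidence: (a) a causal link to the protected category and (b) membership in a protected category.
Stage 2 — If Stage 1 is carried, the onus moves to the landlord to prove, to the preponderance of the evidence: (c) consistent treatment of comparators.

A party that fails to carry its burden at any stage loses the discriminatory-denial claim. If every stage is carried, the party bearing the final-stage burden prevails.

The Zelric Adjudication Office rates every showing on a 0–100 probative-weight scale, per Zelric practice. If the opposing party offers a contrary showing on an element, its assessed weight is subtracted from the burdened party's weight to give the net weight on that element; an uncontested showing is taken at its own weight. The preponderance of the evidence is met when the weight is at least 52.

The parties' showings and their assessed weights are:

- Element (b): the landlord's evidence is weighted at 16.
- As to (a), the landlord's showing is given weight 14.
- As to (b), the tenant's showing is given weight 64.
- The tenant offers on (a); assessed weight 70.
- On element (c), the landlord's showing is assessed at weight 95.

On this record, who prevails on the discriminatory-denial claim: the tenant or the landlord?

Stage 1 (tenant, the preponderance of the evidence, weight is at least 52): (a) net 70−14=56 ≥ 52 — meets; (b) net 64−16=48 < 52 — fails.
  Stage 1 not carried; the tenant fails its burden.
The landlord prevails.

landlord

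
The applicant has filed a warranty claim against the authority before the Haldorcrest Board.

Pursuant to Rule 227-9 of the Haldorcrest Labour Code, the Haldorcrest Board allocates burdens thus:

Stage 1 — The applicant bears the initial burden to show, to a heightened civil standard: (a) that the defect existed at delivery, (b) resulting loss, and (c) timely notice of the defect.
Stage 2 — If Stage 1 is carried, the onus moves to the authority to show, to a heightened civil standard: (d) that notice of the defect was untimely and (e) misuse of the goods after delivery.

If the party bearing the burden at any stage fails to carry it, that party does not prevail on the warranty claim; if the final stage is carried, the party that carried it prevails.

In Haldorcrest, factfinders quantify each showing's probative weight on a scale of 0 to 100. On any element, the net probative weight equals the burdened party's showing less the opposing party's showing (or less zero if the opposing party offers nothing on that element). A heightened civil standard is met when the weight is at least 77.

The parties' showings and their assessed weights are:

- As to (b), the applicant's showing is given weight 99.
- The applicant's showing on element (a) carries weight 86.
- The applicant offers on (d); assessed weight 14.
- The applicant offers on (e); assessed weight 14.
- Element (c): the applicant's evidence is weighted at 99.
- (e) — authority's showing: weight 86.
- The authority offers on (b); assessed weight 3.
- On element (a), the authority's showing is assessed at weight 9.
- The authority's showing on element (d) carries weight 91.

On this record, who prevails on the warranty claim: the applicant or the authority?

Stage 1 (applicant, a heightened civil standard, weight is at least 77): (a) net 86−9=77 ≥ 77 — meets; (b) net 99−3=96 ≥ 77 — meets; (c) 99 ≥ 77 — meets.
  The applicant carries Stage 1; the authority now bears the burden.
Stage 2 (authority, a heightened civil standard, weight is at least 77): (d) net 91−14=77 ≥ 77 — meets; (e) net 86−14=72 < 77 — fails.
  The authority does not carry Stage 2.
The applicant prevails.

applicant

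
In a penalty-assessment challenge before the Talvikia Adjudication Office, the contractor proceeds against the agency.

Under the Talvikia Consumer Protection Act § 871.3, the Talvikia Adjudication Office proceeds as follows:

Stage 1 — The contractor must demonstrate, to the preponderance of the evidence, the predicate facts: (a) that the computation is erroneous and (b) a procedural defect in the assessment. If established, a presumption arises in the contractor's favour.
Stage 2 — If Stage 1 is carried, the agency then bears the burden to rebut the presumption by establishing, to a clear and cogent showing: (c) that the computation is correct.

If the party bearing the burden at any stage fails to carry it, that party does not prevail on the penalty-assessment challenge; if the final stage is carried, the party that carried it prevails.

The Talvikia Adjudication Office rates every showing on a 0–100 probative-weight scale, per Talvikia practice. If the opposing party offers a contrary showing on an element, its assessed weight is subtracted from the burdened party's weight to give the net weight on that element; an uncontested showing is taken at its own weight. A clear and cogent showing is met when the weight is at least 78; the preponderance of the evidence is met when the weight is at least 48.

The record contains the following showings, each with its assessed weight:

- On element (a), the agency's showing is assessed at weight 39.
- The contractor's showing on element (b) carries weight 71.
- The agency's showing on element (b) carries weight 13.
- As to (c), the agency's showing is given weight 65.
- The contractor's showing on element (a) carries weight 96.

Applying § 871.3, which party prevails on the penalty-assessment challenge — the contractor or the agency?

At Stage 1 the contractor must meet the preponderance of the evidence (weight is at least 48): on (a) the weight is 96 less the opposing 39 gives net 57, which does reach 48, so (a) meets the standard; on (b) the weight is 71 less the opposing 13 gives net 58, which does reach 48, so (b) meets the standard.
  All elements met. The burden passes to the agency.
At Stage 2 the agency must meet a clear and cogent showing (weight is at least 78): on (c) the weight is 65, < 78, so (c) does not meet the standard.
  Not every element is met, so the agency fails to carry Stage 2.
The contractor prevails.

contractor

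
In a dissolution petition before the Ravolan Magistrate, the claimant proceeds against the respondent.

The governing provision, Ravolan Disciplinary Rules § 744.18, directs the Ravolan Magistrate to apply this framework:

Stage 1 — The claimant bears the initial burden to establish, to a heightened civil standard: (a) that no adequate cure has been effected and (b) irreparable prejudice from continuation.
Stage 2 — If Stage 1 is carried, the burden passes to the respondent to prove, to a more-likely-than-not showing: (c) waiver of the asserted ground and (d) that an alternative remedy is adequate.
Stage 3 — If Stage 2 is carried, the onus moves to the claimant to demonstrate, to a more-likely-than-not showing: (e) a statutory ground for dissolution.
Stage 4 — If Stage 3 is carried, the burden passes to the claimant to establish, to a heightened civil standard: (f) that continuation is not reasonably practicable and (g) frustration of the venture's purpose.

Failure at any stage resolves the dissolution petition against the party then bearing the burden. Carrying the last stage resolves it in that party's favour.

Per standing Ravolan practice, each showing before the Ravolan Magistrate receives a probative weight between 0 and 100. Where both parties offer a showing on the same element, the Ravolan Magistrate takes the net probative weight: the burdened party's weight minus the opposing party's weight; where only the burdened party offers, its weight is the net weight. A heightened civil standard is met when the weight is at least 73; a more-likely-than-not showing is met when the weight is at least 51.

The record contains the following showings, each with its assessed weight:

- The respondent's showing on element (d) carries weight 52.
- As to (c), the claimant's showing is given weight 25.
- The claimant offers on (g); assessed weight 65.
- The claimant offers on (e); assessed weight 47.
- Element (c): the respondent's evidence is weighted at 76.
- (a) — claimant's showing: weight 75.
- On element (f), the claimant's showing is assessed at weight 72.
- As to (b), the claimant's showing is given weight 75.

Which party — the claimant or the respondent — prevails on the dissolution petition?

At Stage 1 the claimant must meet a heightened civil standard (weight is at least 73): on (a) the weight is 75, ≥ 73, so (a) meets the standard; on (b) the weight is 75, ≥ 73, so (b) meets the standard.
  All elements met. The burden passes to the respondent.
At Stage 2 the respondent must meet a more-likely-than-not showing (weight is at least 51): on (c) the weight is 76 less the opposing 25 gives net 51, ≥ 51, so (c) meets the standard; on (d) the weight is 52, ≥ 51, so (d) meets the standard.
  Stage 2 carried; the burden shifts to the claimant.
At Stage 3 the claimant must meet a more-likely-than-not showing (weight is at least 51): on (e) the weight is 47, < 51, so (e) does not meet the standard.
  Stage 3 not carried; the claimant fails its burden.
So the respondent prevails.

respondent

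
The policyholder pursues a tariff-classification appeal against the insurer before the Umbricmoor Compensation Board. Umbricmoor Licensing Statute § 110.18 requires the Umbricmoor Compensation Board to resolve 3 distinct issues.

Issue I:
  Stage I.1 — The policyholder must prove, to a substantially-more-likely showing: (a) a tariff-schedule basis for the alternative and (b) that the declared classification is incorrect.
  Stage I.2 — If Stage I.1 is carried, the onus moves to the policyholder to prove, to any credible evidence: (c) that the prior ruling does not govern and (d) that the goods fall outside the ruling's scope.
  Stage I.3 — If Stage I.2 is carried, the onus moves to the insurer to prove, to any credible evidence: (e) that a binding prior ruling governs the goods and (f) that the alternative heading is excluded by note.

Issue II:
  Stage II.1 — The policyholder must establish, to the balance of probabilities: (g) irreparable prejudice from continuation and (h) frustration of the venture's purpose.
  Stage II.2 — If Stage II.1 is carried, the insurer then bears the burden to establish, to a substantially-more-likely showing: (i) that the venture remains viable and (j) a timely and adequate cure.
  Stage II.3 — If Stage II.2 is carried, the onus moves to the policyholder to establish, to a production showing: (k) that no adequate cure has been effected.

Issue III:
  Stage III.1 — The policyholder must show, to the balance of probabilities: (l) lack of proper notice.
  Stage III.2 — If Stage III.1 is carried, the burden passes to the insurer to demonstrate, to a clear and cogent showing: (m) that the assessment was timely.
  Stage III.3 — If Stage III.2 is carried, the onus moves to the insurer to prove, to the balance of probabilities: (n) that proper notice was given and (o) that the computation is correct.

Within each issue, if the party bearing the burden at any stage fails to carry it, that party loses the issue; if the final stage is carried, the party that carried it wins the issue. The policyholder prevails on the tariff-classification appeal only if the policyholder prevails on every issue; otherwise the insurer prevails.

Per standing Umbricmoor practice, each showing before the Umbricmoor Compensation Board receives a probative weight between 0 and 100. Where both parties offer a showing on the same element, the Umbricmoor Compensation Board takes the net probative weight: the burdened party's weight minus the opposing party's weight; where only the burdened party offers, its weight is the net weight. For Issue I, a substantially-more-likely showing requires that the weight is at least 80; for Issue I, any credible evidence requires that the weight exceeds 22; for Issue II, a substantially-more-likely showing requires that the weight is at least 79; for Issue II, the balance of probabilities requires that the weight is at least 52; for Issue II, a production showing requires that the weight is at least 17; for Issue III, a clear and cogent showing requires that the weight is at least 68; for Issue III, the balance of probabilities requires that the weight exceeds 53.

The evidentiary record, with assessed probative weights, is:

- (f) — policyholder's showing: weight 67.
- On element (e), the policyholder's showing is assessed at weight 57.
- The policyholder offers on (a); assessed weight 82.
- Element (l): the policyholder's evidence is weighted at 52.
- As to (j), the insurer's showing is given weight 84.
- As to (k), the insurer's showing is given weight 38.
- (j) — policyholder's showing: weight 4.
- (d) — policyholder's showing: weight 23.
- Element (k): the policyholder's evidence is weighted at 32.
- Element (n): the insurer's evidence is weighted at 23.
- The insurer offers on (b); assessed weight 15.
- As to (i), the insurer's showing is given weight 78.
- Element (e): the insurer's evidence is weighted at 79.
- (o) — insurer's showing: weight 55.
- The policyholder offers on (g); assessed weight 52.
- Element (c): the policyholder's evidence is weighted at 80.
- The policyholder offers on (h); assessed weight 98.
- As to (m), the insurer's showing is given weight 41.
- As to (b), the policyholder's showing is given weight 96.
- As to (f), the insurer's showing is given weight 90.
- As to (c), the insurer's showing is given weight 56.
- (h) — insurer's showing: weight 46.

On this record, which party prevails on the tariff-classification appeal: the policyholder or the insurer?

— Issue I —
Stage I.1 (policyholder, a substantially-more-likely showing, weight is at least 80): (a) 82 ≥ 80 — meets; (b) net 96−15=81 ≥ 80 — meets.
  Stage I.1 carried; the burden remains with the policyholder.
Stage I.2 (policyholder, any credible evidence, weight exceeds 22): (c) net 80−56=24 > 22 — meets; (d) 23 > 22 — meets.
  The policyholder carries Stage I.2; the insurer now bears the burden.
Stage I.3 (insurer, any credible evidence, weight exceeds 22): (e) net 79−57=22 ≤ 22 — fails; (f) net 90−67=23 > 22 — meets.
  Stage I.3 not carried; the insurer fails its burden.
The policyholder prevails on this issue.
— Issue II —
Stage II.1 (policyholder, the balance of probabilities, weight is at least 52): (g) 52 ≥ 52 — meets; (h) net 98−46=52 ≥ 52 — meets.
  All elements met. The burden passes to the insurer.
Stage II.2 (insurer, a substantially-more-likely showing, weight is at least 79): (i) 78 < 79 — fails; (j) net 84−4=80 ≥ 79 — meets.
  Stage II.2 not carried; the insurer fails its burden.
The policyholder prevails on this issue.
— Issue III —
Stage III.1 — burden on policyholder; standard: the balance of probabilities (weight exceeds 53).
    (l): 52 ≤ 53 [not met]
  Stage III.1 not carried; the policyholder fails its burden.
So the insurer prevails on this issue.
Per-issue: Issue I → policyholder; Issue II → policyholder; Issue III → insurer. The policyholder must prevail on every issue; overall, the insurer prevails.

insurer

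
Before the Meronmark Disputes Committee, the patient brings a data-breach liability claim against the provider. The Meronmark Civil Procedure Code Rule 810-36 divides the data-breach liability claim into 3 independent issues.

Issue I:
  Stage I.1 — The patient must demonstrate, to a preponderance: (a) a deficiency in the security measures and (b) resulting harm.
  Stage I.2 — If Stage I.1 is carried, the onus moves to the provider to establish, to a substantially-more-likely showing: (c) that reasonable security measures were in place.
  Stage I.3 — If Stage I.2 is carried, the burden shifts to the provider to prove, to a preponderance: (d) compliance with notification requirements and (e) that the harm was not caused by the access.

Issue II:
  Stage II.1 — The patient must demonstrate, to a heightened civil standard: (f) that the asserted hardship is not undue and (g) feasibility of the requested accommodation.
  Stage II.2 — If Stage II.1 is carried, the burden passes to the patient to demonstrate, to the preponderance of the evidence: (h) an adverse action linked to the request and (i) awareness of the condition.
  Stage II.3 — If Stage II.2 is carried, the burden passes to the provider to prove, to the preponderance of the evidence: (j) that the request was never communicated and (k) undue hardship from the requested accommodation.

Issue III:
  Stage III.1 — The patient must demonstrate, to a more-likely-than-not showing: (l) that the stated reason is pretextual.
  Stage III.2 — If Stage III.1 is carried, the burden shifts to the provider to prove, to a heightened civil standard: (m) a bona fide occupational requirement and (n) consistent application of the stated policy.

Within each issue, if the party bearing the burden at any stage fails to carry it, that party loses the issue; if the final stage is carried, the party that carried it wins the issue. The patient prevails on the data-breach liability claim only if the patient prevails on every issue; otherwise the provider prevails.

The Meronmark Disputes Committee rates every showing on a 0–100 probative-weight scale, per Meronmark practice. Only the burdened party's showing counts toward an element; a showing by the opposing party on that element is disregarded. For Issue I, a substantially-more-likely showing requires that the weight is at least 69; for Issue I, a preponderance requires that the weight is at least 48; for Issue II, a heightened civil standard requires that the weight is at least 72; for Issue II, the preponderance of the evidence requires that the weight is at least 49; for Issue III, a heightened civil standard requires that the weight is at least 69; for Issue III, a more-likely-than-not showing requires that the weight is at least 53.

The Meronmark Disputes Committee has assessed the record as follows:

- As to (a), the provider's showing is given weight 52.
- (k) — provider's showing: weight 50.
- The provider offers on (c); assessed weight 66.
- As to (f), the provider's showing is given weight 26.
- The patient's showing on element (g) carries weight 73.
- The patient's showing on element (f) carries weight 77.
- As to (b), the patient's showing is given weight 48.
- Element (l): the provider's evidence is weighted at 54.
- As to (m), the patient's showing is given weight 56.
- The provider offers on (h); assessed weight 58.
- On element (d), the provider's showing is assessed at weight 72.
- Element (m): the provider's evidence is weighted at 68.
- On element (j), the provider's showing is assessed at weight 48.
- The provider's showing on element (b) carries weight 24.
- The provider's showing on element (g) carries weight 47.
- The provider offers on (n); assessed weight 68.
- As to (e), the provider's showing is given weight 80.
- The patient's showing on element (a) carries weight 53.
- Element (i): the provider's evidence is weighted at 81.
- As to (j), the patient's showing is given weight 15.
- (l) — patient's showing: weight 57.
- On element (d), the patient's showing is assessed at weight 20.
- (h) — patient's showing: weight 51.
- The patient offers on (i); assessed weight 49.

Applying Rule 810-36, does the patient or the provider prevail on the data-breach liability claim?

patient

— Issue I —
Stage I.1 (patient, a preponderance, weight is at least 48): (a) 53 (provider's 52 disregarded) ≥ 48 — meets; (b) 48 (provider's 24 disregarded) ≥ 48 — meets.
  Stage I.1 is satisfied; the onus moves to the provider.
Stage I.2 (provider, a substantially-more-likely showing, weight is at least 69): (c) 66 < 69 — fails.
  Not every element is met, so the provider fails to carry Stage I.2.
So the patient prevails on this issue.
— Issue II —
Stage II.1 (patient, a heightened civil standard, weight is at least 72): (f) 77 (provider's 26 disregarded) ≥ 72 — meets; (g) 73 (provider's 47 disregarded) ≥ 72 — meets.
  All elements met. The patient retains the burden for Stage II.2.
Stage II.2 (patient, the preponderance of the evidence, weight is at least 49): (h) 51 (provider's 58 disregarded) ≥ 49 — meets; (i) 49 (provider's 81 disregarded) ≥ 49 — meets.
  Stage II.2 is satisfied; the onus moves to the provider.
Stage II.3 (provider, the preponderance of the evidence, weight is at least 49): (j) 48 (patient's 15 disregarded) < 49 — fails; (k) 50 ≥ 49 — meets.
  Stage II.3 not carried; the provider fails its burden.
So the patient prevails on this issue.
— Issue III —
At Stage III.1 the patient must meet a more-likely-than-not showing (weight is at least 53): on (l) the weight is 57 (the provider's 54 is given no effect), ≥ 53, so (l) meets the standard.
  The patient carries Stage III.1; the provider now bears the burden.
At Stage III.2 the provider must meet a heightened civil standard (weight is at least 69): on (m) the weight is 68 (the patient's 56 is given no effect), which does not reach 69, so (m) does not meet the standard; on (n) the weight is 68, which does not reach 69, so (n) does not meet the standard.
  The provider does not carry Stage III.2.
So the patient prevails on this issue.
Per-issue: Issue I → patient; Issue II → patient; Issue III → patient. The patient must prevail on every issue; overall, the patient prevails.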